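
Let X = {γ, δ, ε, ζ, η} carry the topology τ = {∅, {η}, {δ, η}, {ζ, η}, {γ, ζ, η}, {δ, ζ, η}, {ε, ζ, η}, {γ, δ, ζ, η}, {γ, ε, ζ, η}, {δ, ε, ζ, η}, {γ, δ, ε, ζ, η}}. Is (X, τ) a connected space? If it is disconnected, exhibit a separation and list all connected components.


(X, τ) is connected.

Find clopen sets (U ∈ τ with X ∖ U ∈ τ):
  U = ∅, X ∖ U = {γ, δ, ε, ζ, η} — both open, so U is clopen.
  U = {γ, δ, ε, ζ, η}, X ∖ U = ∅ — both open, so U is clopen.
Only trivial clopens (∅ and X) exist, so (X, τ) is connected.
Compute connected components by grouping points that agree on all clopens:
  component: {γ, δ, ε, ζ, η}


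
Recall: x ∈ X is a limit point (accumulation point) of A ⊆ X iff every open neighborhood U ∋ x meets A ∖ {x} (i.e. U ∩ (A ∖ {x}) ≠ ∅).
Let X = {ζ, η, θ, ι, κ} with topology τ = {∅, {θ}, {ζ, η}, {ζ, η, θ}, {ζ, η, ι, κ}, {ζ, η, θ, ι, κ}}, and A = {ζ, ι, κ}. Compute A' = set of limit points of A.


A' = {η, ι, κ}

For each x ∈ X, list the open sets U ∈ τ with x ∈ U, then check whether U ∩ (A ∖ {x}) ≠ ∅ for every such U.
  x = ζ: open {ζ, η} ∋ x has {ζ, η} ∩ (A ∖ {ζ}) = ∅, so x is NOT a limit point.
  x = η: opens ∋ x are {ζ, η}, {ζ, η, θ}, {ζ, η, ι, κ}, {ζ, η, θ, ι, κ}; each meets A ∖ {η}, so x IS a limit point.
  x = θ: open {θ} ∋ x has {θ} ∩ (A ∖ {θ}) = ∅, so x is NOT a limit point.
  x = ι: opens ∋ x are {ζ, η, ι, κ}, {ζ, η, θ, ι, κ}; each meets A ∖ {ι}, so x IS a limit point.
  x = κ: opens ∋ x are {ζ, η, ι, κ}, {ζ, η, θ, ι, κ}; each meets A ∖ {κ}, so x IS a limit point.
Collecting: A' = {η, ι, κ}.


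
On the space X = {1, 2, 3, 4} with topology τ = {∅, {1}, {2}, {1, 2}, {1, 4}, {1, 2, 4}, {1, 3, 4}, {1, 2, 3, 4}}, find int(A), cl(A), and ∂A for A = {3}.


int(A) = ∅, cl(A) = {3}, ∂A = {3}.

Closed sets in (X, τ) are complements of opens:
  closed(X, τ) = {∅, {2}, {3}, {2, 3}, {3, 4}, {1, 3, 4}, {2, 3, 4}, {1, 2, 3, 4}}.
int(A) = ⋃ {U ∈ τ : U ⊆ A}. Opens contained in A: ∅.
Taking the union of these: int(A) = ∅.
cl(A) = ⋂ {C closed : A ⊆ C}. Closed sets containing A: {3}, {2, 3}, {3, 4}, {1, 3, 4}, {2, 3, 4}, {1, 2, 3, 4}.
Intersecting these: cl(A) = {3}.
∂A = cl(A) ∖ int(A) = {3} ∖ ∅ = {3}.


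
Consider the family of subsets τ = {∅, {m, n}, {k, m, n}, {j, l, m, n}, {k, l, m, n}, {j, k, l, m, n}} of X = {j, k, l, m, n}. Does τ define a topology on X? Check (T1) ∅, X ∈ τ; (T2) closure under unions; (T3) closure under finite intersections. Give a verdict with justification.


τ is NOT a topology on X.

Axiom (T1): ∅ ∈ τ? Yes; X ∈ τ? Yes.
Axiom (T2/T3): check pairwise unions and intersections of members of τ.
Counterexample for (T3): {j, l, m, n} ∩ {k, l, m, n} = {l, m, n} ∉ τ. Therefore τ is NOT a topology.


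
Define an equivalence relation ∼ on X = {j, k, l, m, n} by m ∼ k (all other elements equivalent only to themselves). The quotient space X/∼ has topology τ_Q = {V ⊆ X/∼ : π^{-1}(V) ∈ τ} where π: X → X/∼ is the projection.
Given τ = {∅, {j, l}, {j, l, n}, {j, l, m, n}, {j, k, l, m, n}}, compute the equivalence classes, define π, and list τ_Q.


X/∼ = {[j], [k=m], [l], [n]}; |τ_Q| = 4.

Equivalence classes: [j], [k=m], [l], [n].
Quotient map π: X → X/∼ sends j ↦ [j], k ↦ [k=m], l ↦ [l], m ↦ [k=m], n ↦ [n].
For each subset V ⊆ X/∼, compute π^{-1}(V) ⊆ X and check whether π^{-1}(V) ∈ τ. V is open in τ_Q iff π^{-1}(V) ∈ τ.
  V = {}: π^{-1}(V) = ∅ ∈ τ ✓.
  V = {[j]}: π^{-1}(V) = {j} ∉ τ ✗.
  V = {[k=m]}: π^{-1}(V) = {k, m} ∉ τ ✗.
  V = {[j], [k=m]}: π^{-1}(V) = {j, k, m} ∉ τ ✗.
  V = {[l]}: π^{-1}(V) = {l} ∉ τ ✗.
  V = {[j], [l]}: π^{-1}(V) = {j, l} ∈ τ ✓.
  V = {[k=m], [l]}: π^{-1}(V) = {k, l, m} ∉ τ ✗.
  V = {[j], [k=m], [l]}: π^{-1}(V) = {j, k, l, m} ∉ τ ✗.
  V = {[n]}: π^{-1}(V) = {n} ∉ τ ✗.
  V = {[j], [n]}: π^{-1}(V) = {j, n} ∉ τ ✗.
  V = {[k=m], [n]}: π^{-1}(V) = {k, m, n} ∉ τ ✗.
  V = {[j], [k=m], [n]}: π^{-1}(V) = {j, k, m, n} ∉ τ ✗.
  V = {[l], [n]}: π^{-1}(V) = {l, n} ∉ τ ✗.
  V = {[j], [l], [n]}: π^{-1}(V) = {j, l, n} ∈ τ ✓.
  V = {[k=m], [l], [n]}: π^{-1}(V) = {k, l, m, n} ∉ τ ✗.
  V = {[j], [k=m], [l], [n]}: π^{-1}(V) = {j, k, l, m, n} ∈ τ ✓.
Open sets in the quotient: τ_Q = {{}, {[j], [l]}, {[j], [l], [n]}, {[j], [k=m], [l], [n]}} (4 elements).


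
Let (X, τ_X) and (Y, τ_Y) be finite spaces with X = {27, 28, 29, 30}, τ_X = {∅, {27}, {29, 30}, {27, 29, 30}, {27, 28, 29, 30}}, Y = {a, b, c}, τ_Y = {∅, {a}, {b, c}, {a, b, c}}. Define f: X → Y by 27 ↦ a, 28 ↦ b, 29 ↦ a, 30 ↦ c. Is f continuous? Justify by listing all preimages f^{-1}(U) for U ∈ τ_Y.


f is NOT continuous.

Compute f^{-1}(U) for each U ∈ τ_Y:
  U = ∅: f^{-1}(U) = ∅ ∈ τ_X ✓.
  U = {a}: f^{-1}(U) = {27, 29} ∉ τ_X ✗.
  U = {b, c}: f^{-1}(U) = {28, 30} ∉ τ_X ✗.
  U = {a, b, c}: f^{-1}(U) = {27, 28, 29, 30} ∈ τ_X ✓.
Found U = {a} with f^{-1}(U) = {27, 29} not in τ_X. Therefore f is NOT continuous.


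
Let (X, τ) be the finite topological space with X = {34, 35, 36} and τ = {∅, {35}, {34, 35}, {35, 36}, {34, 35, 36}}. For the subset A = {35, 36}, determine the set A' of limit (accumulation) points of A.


A' = {34, 36}

For each x ∈ X, list the open sets U ∈ τ with x ∈ U, then check whether U ∩ (A ∖ {x}) ≠ ∅ for every such U.
  x = 34: opens ∋ x are {34, 35}, {34, 35, 36}; each meets A ∖ {34}, so x IS a limit point.
  x = 35: open {35} ∋ x has {35} ∩ (A ∖ {35}) = ∅, so x is NOT a limit point.
  x = 36: opens ∋ x are {35, 36}, {34, 35, 36}; each meets A ∖ {36}, so x IS a limit point.
Collecting: A' = {34, 36}.


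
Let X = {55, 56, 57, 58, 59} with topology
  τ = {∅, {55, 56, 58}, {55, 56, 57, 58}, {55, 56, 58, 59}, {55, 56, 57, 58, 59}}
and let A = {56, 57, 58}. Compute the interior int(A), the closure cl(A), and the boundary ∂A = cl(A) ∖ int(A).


int(A) = ∅, cl(A) = {55, 56, 57, 58, 59}, ∂A = {55, 56, 57, 58, 59}.

Closed sets in (X, τ) are complements of opens:
  closed(X, τ) = {∅, {57}, {59}, {57, 59}, {55, 56, 57, 58, 59}}.
int(A) = ⋃ {U ∈ τ : U ⊆ A}. Opens contained in A: ∅.
Taking the union of these: int(A) = ∅.
cl(A) = ⋂ {C closed : A ⊆ C}. Closed sets containing A: {55, 56, 57, 58, 59}.
Intersecting these: cl(A) = {55, 56, 57, 58, 59}.
∂A = cl(A) ∖ int(A) = {55, 56, 57, 58, 59} ∖ ∅ = {55, 56, 57, 58, 59}.


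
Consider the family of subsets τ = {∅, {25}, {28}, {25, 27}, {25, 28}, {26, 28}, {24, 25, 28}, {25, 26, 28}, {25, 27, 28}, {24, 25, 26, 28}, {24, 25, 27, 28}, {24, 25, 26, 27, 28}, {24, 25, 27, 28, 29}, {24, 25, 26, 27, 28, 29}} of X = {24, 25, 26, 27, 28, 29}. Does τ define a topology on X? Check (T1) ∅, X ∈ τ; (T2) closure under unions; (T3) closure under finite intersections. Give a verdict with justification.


τ is NOT a topology on X.

Axiom (T1): ∅ ∈ τ? Yes; X ∈ τ? Yes.
Axiom (T2/T3): check pairwise unions and intersections of members of τ.
Counterexample for (T2): {25, 27} ∪ {26, 28} = {25, 26, 27, 28} ∉ τ. Therefore τ is NOT a topology.


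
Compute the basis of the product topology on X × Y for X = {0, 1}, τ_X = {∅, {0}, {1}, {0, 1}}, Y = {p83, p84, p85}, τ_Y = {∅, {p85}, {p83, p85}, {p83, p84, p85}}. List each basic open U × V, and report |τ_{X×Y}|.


Basis B = {∅ × ∅, {0} × {p85}, {1} × {p85}, {0} × {p83, p85}, {0, 1} × {p85}, {1} × {p83, p85}, {0} × {p83, p84, p85}, {1} × {p83, p84, p85}, {0, 1} × {p83, p85}, {0, 1} × {p83, p84, p85}}; |τ_{X×Y}| = 16.

Enumerate products U × V with U ∈ τ_X, V ∈ τ_Y (deduplicated):
  ∅ × ∅ = {} (∅)
  {0} × {p85} = {(0,p85)}
  {1} × {p85} = {(1,p85)}
  {0} × {p83, p85} = {(0,p83), (0,p85)}
  {0, 1} × {p85} = {(0,p85), (1,p85)}
  {1} × {p83, p85} = {(1,p83), (1,p85)}
  {0} × {p83, p84, p85} = {(0,p83), (0,p84), (0,p85)}
  {1} × {p83, p84, p85} = {(1,p83), (1,p84), (1,p85)}
  {0, 1} × {p83, p85} = {(0,p83), (0,p85), (1,p83), (1,p85)}
  {0, 1} × {p83, p84, p85} = {(0,p83), (0,p84), (0,p85), (1,p83), (1,p84), (1,p85)}
These 10 distinct sets form the basis B.
Close under arbitrary unions to get τ_{X×Y}; counting gives |τ_{X×Y}| = 16.


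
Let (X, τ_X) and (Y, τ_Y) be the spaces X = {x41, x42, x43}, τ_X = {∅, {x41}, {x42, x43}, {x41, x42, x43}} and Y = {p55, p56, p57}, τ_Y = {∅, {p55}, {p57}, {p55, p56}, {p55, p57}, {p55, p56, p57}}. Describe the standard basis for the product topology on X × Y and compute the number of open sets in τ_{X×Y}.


Basis B = {∅ × ∅, {x41} × {p55}, {x41} × {p57}, {x41} × {p55, p56}, {x41} × {p55, p57}, {x42, x43} × {p55}, {x42, x43} × {p57}, {x41} × {p55, p56, p57}, {x41, x42, x43} × {p55}, {x41, x42, x43} × {p57}, {x42, x43} × {p55, p56}, {x42, x43} × {p55, p57}, {x41, x42, x43} × {p55, p56}, {x41, x42, x43} × {p55, p57}, {x42, x43} × {p55, p56, p57}, {x41, x42, x43} × {p55, p56, p57}}; |τ_{X×Y}| = 36.

Enumerate products U × V with U ∈ τ_X, V ∈ τ_Y (deduplicated):
  ∅ × ∅ = {} (∅)
  {x41} × {p55} = {(x41,p55)}
  {x41} × {p57} = {(x41,p57)}
  {x41} × {p55, p56} = {(x41,p55), (x41,p56)}
  {x41} × {p55, p57} = {(x41,p55), (x41,p57)}
  {x42, x43} × {p55} = {(x42,p55), (x43,p55)}
  {x42, x43} × {p57} = {(x42,p57), (x43,p57)}
  {x41} × {p55, p56, p57} = {(x41,p55), (x41,p56), (x41,p57)}
  {x41, x42, x43} × {p55} = {(x41,p55), (x42,p55), (x43,p55)}
  {x41, x42, x43} × {p57} = {(x41,p57), (x42,p57), (x43,p57)}
  {x42, x43} × {p55, p56} = {(x42,p55), (x42,p56), (x43,p55), (x43,p56)}
  {x42, x43} × {p55, p57} = {(x42,p55), (x42,p57), (x43,p55), (x43,p57)}
  {x41, x42, x43} × {p55, p56} = {(x41,p55), (x41,p56), (x42,p55), (x42,p56), (x43,p55), (x43,p56)}
  {x41, x42, x43} × {p55, p57} = {(x41,p55), (x41,p57), (x42,p55), (x42,p57), (x43,p55), (x43,p57)}
  {x42, x43} × {p55, p56, p57} = {(x42,p55), (x42,p56), (x42,p57), (x43,p55), (x43,p56), (x43,p57)}
  {x41, x42, x43} × {p55, p56, p57} = {(x41,p55), (x41,p56), (x41,p57), (x42,p55), (x42,p56), (x42,p57), (x43,p55), (x43,p56), (x43,p57)}
These 16 distinct sets form the basis B.
Close under arbitrary unions to get τ_{X×Y}; counting gives |τ_{X×Y}| = 36.


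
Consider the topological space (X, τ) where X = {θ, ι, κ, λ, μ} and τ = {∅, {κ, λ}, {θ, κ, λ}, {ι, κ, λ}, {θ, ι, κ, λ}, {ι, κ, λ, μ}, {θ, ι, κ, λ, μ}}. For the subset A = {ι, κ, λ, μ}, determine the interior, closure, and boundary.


int(A) = {ι, κ, λ, μ}, cl(A) = {θ, ι, κ, λ, μ}, ∂A = {θ}.

Closed sets in (X, τ) are complements of opens:
  closed(X, τ) = {∅, {θ}, {μ}, {θ, μ}, {ι, μ}, {θ, ι, μ}, {θ, ι, κ, λ, μ}}.
int(A) = ⋃ {U ∈ τ : U ⊆ A}. Opens contained in A: ∅, {κ, λ}, {ι, κ, λ}, {ι, κ, λ, μ}.
Taking the union of these: int(A) = {ι, κ, λ, μ}.
cl(A) = ⋂ {C closed : A ⊆ C}. Closed sets containing A: {θ, ι, κ, λ, μ}.
Intersecting these: cl(A) = {θ, ι, κ, λ, μ}.
∂A = cl(A) ∖ int(A) = {θ, ι, κ, λ, μ} ∖ {ι, κ, λ, μ} = {θ}.


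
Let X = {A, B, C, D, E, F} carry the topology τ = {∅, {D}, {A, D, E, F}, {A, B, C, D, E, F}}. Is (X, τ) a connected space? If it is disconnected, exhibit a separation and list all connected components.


(X, τ) is connected.

Find clopen sets (U ∈ τ with X ∖ U ∈ τ):
  U = ∅, X ∖ U = {A, B, C, D, E, F} — both open, so U is clopen.
  U = {A, B, C, D, E, F}, X ∖ U = ∅ — both open, so U is clopen.
Only trivial clopens (∅ and X) exist, so (X, τ) is connected.
Compute connected components by grouping points that agree on all clopens:
  component: {A, B, C, D, E, F}


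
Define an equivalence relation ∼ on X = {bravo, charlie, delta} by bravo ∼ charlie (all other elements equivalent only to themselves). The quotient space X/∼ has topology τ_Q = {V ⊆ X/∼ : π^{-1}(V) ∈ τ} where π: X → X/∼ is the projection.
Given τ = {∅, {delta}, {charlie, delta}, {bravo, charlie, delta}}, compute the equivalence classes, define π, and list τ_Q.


X/∼ = {[bravo=charlie], [delta]}; |τ_Q| = 3.

Equivalence classes: [bravo=charlie], [delta].
Quotient map π: X → X/∼ sends bravo ↦ [bravo=charlie], charlie ↦ [bravo=charlie], delta ↦ [delta].
For each subset V ⊆ X/∼, compute π^{-1}(V) ⊆ X and check whether π^{-1}(V) ∈ τ. V is open in τ_Q iff π^{-1}(V) ∈ τ.
  V = {}: π^{-1}(V) = ∅ ∈ τ ✓.
  V = {[bravo=charlie]}: π^{-1}(V) = {bravo, charlie} ∉ τ ✗.
  V = {[delta]}: π^{-1}(V) = {delta} ∈ τ ✓.
  V = {[bravo=charlie], [delta]}: π^{-1}(V) = {bravo, charlie, delta} ∈ τ ✓.
Open sets in the quotient: τ_Q = {{}, {[delta]}, {[bravo=charlie], [delta]}} (3 elements).


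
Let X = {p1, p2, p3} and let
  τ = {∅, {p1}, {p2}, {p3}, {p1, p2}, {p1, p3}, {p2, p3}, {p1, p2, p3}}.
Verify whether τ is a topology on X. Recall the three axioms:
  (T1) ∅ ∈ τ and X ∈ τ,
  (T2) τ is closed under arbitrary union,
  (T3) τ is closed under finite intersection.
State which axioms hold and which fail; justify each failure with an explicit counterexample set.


τ IS a topology on X.

Axiom (T1): ∅ ∈ τ? Yes; X ∈ τ? Yes.
Axiom (T2/T3): check pairwise unions and intersections of members of τ.
All pairwise intersections and unions checked — each lies in τ. Therefore τ satisfies (T1), (T2), (T3): it IS a topology on X.


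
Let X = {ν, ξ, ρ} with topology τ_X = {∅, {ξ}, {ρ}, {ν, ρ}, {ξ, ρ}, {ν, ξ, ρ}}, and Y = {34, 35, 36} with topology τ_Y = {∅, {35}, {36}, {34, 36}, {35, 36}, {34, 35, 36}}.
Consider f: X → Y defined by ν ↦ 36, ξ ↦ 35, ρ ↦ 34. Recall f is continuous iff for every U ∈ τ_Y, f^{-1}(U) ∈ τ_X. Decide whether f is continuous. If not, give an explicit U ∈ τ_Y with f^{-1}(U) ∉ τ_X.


f is NOT continuous.

Compute f^{-1}(U) for each U ∈ τ_Y:
  U = ∅: f^{-1}(U) = ∅ ∈ τ_X ✓.
  U = {35}: f^{-1}(U) = {ξ} ∈ τ_X ✓.
  U = {36}: f^{-1}(U) = {ν} ∉ τ_X ✗.
  U = {34, 36}: f^{-1}(U) = {ν, ρ} ∈ τ_X ✓.
  U = {35, 36}: f^{-1}(U) = {ν, ξ} ∉ τ_X ✗.
  U = {34, 35, 36}: f^{-1}(U) = {ν, ξ, ρ} ∈ τ_X ✓.
Found U = {36} with f^{-1}(U) = {ν} not in τ_X. Therefore f is NOT continuous.


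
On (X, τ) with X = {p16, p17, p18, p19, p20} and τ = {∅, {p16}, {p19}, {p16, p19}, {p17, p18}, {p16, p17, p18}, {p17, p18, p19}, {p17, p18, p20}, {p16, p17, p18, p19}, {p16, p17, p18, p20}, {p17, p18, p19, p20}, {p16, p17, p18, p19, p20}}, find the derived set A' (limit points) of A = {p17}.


A' = {p18, p20}

For each x ∈ X, list the open sets U ∈ τ with x ∈ U, then check whether U ∩ (A ∖ {x}) ≠ ∅ for every such U.
  x = p16: open {p16} ∋ x has {p16} ∩ (A ∖ {p16}) = ∅, so x is NOT a limit point.
  x = p17: open {p17, p18} ∋ x has {p17, p18} ∩ (A ∖ {p17}) = ∅, so x is NOT a limit point.
  x = p18: opens ∋ x are {p17, p18}, {p16, p17, p18}, {p17, p18, p19}, {p17, p18, p20}, {p16, p17, p18, p19}, {p16, p17, p18, p20}, {p17, p18, p19, p20}, {p16, p17, p18, p19, p20}; each meets A ∖ {p18}, so x IS a limit point.
  x = p19: open {p19} ∋ x has {p19} ∩ (A ∖ {p19}) = ∅, so x is NOT a limit point.
  x = p20: opens ∋ x are {p17, p18, p20}, {p16, p17, p18, p20}, {p17, p18, p19, p20}, {p16, p17, p18, p19, p20}; each meets A ∖ {p20}, so x IS a limit point.
Collecting: A' = {p18, p20}.


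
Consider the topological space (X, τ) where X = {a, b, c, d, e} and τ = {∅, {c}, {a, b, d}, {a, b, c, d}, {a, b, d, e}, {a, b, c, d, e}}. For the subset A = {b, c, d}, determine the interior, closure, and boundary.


int(A) = {c}, cl(A) = {a, b, c, d, e}, ∂A = {a, b, d, e}.

Closed sets in (X, τ) are complements of opens:
  closed(X, τ) = {∅, {c}, {e}, {c, e}, {a, b, d, e}, {a, b, c, d, e}}.
int(A) = ⋃ {U ∈ τ : U ⊆ A}. Opens contained in A: ∅, {c}.
Taking the union of these: int(A) = {c}.
cl(A) = ⋂ {C closed : A ⊆ C}. Closed sets containing A: {a, b, c, d, e}.
Intersecting these: cl(A) = {a, b, c, d, e}.
∂A = cl(A) ∖ int(A) = {a, b, c, d, e} ∖ {c} = {a, b, d, e}.


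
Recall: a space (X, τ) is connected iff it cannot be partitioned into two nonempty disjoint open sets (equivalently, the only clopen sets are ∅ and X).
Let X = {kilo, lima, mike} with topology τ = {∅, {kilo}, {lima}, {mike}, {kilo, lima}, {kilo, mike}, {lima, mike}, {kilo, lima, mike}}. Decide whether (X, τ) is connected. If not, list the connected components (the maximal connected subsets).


(X, τ) is disconnected; components = [{kilo}, {lima}, {mike}].

Find clopen sets (U ∈ τ with X ∖ U ∈ τ):
  U = ∅, X ∖ U = {kilo, lima, mike} — both open, so U is clopen.
  U = {kilo}, X ∖ U = {lima, mike} — both open, so U is clopen.
  U = {lima}, X ∖ U = {kilo, mike} — both open, so U is clopen.
  U = {mike}, X ∖ U = {kilo, lima} — both open, so U is clopen.
  U = {kilo, lima}, X ∖ U = {mike} — both open, so U is clopen.
  U = {kilo, mike}, X ∖ U = {lima} — both open, so U is clopen.
  U = {lima, mike}, X ∖ U = {kilo} — both open, so U is clopen.
  U = {kilo, lima, mike}, X ∖ U = ∅ — both open, so U is clopen.
Nontrivial clopen(s) exist: e.g. {lima, mike}. So (X, τ) is disconnected.
Compute connected components by grouping points that agree on all clopens:
  component: {kilo}
  component: {lima}
  component: {mike}


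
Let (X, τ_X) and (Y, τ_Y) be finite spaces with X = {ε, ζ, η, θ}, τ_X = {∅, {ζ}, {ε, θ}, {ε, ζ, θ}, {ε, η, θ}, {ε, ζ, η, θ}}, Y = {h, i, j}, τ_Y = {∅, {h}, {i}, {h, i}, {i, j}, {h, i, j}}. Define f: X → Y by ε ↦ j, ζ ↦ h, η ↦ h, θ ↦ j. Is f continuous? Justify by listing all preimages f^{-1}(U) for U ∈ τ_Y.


f is NOT continuous.

Compute f^{-1}(U) for each U ∈ τ_Y:
  U = ∅: f^{-1}(U) = ∅ ∈ τ_X ✓.
  U = {h}: f^{-1}(U) = {ζ, η} ∉ τ_X ✗.
  U = {i}: f^{-1}(U) = ∅ ∈ τ_X ✓.
  U = {h, i}: f^{-1}(U) = {ζ, η} ∉ τ_X ✗.
  U = {i, j}: f^{-1}(U) = {ε, θ} ∈ τ_X ✓.
  U = {h, i, j}: f^{-1}(U) = {ε, ζ, η, θ} ∈ τ_X ✓.
Found U = {h} with f^{-1}(U) = {ζ, η} not in τ_X. Therefore f is NOT continuous.


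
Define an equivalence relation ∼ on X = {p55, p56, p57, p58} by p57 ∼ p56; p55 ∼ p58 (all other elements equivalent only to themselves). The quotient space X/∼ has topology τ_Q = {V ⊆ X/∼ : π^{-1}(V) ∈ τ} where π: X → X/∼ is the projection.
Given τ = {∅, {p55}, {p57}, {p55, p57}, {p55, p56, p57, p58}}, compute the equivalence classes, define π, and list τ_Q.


X/∼ = {[p55=p58], [p56=p57]}; |τ_Q| = 2.

Equivalence classes: [p55=p58], [p56=p57].
Quotient map π: X → X/∼ sends p55 ↦ [p55=p58], p56 ↦ [p56=p57], p57 ↦ [p56=p57], p58 ↦ [p55=p58].
For each subset V ⊆ X/∼, compute π^{-1}(V) ⊆ X and check whether π^{-1}(V) ∈ τ. V is open in τ_Q iff π^{-1}(V) ∈ τ.
  V = {}: π^{-1}(V) = ∅ ∈ τ ✓.
  V = {[p55=p58]}: π^{-1}(V) = {p55, p58} ∉ τ ✗.
  V = {[p56=p57]}: π^{-1}(V) = {p56, p57} ∉ τ ✗.
  V = {[p55=p58], [p56=p57]}: π^{-1}(V) = {p55, p56, p57, p58} ∈ τ ✓.
Open sets in the quotient: τ_Q = {{}, {[p55=p58], [p56=p57]}} (2 elements).


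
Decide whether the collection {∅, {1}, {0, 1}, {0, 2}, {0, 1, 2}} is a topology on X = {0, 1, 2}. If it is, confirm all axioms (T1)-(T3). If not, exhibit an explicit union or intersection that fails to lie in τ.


τ is NOT a topology on X.

Axiom (T1): ∅ ∈ τ? Yes; X ∈ τ? Yes.
Axiom (T2/T3): check pairwise unions and intersections of members of τ.
Counterexample for (T3): {0, 1} ∩ {0, 2} = {0} ∉ τ. Therefore τ is NOT a topology.


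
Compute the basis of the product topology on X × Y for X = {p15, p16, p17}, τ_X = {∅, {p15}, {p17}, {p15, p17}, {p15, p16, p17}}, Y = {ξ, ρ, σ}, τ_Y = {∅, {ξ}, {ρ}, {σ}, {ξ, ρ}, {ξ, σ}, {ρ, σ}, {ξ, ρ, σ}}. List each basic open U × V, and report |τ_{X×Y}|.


Basis B = {∅ × ∅, {p15} × {ξ}, {p15} × {ρ}, {p15} × {σ}, {p17} × {ξ}, {p17} × {ρ}, {p17} × {σ}, {p15} × {ξ, ρ}, {p15} × {ξ, σ}, {p15, p17} × {ξ}, {p15} × {ρ, σ}, {p15, p17} × {ρ}, {p15, p17} × {σ}, {p17} × {ξ, ρ}, {p17} × {ξ, σ}, {p17} × {ρ, σ}, {p15} × {ξ, ρ, σ}, {p15, p16, p17} × {ξ}, {p15, p16, p17} × {ρ}, {p15, p16, p17} × {σ}, {p17} × {ξ, ρ, σ}, {p15, p17} × {ξ, ρ}, {p15, p17} × {ξ, σ}, {p15, p17} × {ρ, σ}, {p15, p17} × {ξ, ρ, σ}, {p15, p16, p17} × {ξ, ρ}, {p15, p16, p17} × {ξ, σ}, {p15, p16, p17} × {ρ, σ}, {p15, p16, p17} × {ξ, ρ, σ}}; |τ_{X×Y}| = 125.

Enumerate products U × V with U ∈ τ_X, V ∈ τ_Y (deduplicated):
  ∅ × ∅ = {} (∅)
  {p15} × {ξ} = {(p15,ξ)}
  {p15} × {ρ} = {(p15,ρ)}
  {p15} × {σ} = {(p15,σ)}
  {p17} × {ξ} = {(p17,ξ)}
  {p17} × {ρ} = {(p17,ρ)}
  {p17} × {σ} = {(p17,σ)}
  {p15} × {ξ, ρ} = {(p15,ξ), (p15,ρ)}
  {p15} × {ξ, σ} = {(p15,ξ), (p15,σ)}
  {p15, p17} × {ξ} = {(p15,ξ), (p17,ξ)}
  {p15} × {ρ, σ} = {(p15,ρ), (p15,σ)}
  {p15, p17} × {ρ} = {(p15,ρ), (p17,ρ)}
  {p15, p17} × {σ} = {(p15,σ), (p17,σ)}
  {p17} × {ξ, ρ} = {(p17,ξ), (p17,ρ)}
  {p17} × {ξ, σ} = {(p17,ξ), (p17,σ)}
  {p17} × {ρ, σ} = {(p17,ρ), (p17,σ)}
  {p15} × {ξ, ρ, σ} = {(p15,ξ), (p15,ρ), (p15,σ)}
  {p15, p16, p17} × {ξ} = {(p15,ξ), (p16,ξ), (p17,ξ)}
  {p15, p16, p17} × {ρ} = {(p15,ρ), (p16,ρ), (p17,ρ)}
  {p15, p16, p17} × {σ} = {(p15,σ), (p16,σ), (p17,σ)}
  {p17} × {ξ, ρ, σ} = {(p17,ξ), (p17,ρ), (p17,σ)}
  {p15, p17} × {ξ, ρ} = {(p15,ξ), (p15,ρ), (p17,ξ), (p17,ρ)}
  {p15, p17} × {ξ, σ} = {(p15,ξ), (p15,σ), (p17,ξ), (p17,σ)}
  {p15, p17} × {ρ, σ} = {(p15,ρ), (p15,σ), (p17,ρ), (p17,σ)}
  {p15, p17} × {ξ, ρ, σ} = {(p15,ξ), (p15,ρ), (p15,σ), (p17,ξ), (p17,ρ), (p17,σ)}
  {p15, p16, p17} × {ξ, ρ} = {(p15,ξ), (p15,ρ), (p16,ξ), (p16,ρ), (p17,ξ), (p17,ρ)}
  {p15, p16, p17} × {ξ, σ} = {(p15,ξ), (p15,σ), (p16,ξ), (p16,σ), (p17,ξ), (p17,σ)}
  {p15, p16, p17} × {ρ, σ} = {(p15,ρ), (p15,σ), (p16,ρ), (p16,σ), (p17,ρ), (p17,σ)}
  {p15, p16, p17} × {ξ, ρ, σ} = {(p15,ξ), (p15,ρ), (p15,σ), (p16,ξ), (p16,ρ), (p16,σ), (p17,ξ), (p17,ρ), (p17,σ)}
These 29 distinct sets form the basis B.
Close under arbitrary unions to get τ_{X×Y}; counting gives |τ_{X×Y}| = 125.


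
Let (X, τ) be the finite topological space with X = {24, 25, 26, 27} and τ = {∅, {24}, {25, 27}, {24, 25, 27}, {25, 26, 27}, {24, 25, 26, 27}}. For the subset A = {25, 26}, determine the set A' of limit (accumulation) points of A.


A' = {26, 27}

For each x ∈ X, list the open sets U ∈ τ with x ∈ U, then check whether U ∩ (A ∖ {x}) ≠ ∅ for every such U.
  x = 24: open {24} ∋ x has {24} ∩ (A ∖ {24}) = ∅, so x is NOT a limit point.
  x = 25: open {25, 27} ∋ x has {25, 27} ∩ (A ∖ {25}) = ∅, so x is NOT a limit point.
  x = 26: opens ∋ x are {25, 26, 27}, {24, 25, 26, 27}; each meets A ∖ {26}, so x IS a limit point.
  x = 27: opens ∋ x are {25, 27}, {24, 25, 27}, {25, 26, 27}, {24, 25, 26, 27}; each meets A ∖ {27}, so x IS a limit point.
Collecting: A' = {26, 27}.


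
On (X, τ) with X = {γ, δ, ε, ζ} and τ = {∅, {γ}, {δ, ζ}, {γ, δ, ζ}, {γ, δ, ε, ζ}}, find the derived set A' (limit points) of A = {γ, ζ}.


A' = {δ, ε}

For each x ∈ X, list the open sets U ∈ τ with x ∈ U, then check whether U ∩ (A ∖ {x}) ≠ ∅ for every such U.
  x = γ: open {γ} ∋ x has {γ} ∩ (A ∖ {γ}) = ∅, so x is NOT a limit point.
  x = δ: opens ∋ x are {δ, ζ}, {γ, δ, ζ}, {γ, δ, ε, ζ}; each meets A ∖ {δ}, so x IS a limit point.
  x = ε: opens ∋ x are {γ, δ, ε, ζ}; each meets A ∖ {ε}, so x IS a limit point.
  x = ζ: open {δ, ζ} ∋ x has {δ, ζ} ∩ (A ∖ {ζ}) = ∅, so x is NOT a limit point.
Collecting: A' = {δ, ε}.


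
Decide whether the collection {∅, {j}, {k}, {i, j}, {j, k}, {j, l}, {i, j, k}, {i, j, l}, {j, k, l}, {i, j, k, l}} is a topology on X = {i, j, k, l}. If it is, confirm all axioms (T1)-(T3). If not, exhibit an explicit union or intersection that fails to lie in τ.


τ IS a topology on X.

Axiom (T1): ∅ ∈ τ? Yes; X ∈ τ? Yes.
Axiom (T2/T3): check pairwise unions and intersections of members of τ.
All pairwise intersections and unions checked — each lies in τ. Therefore τ satisfies (T1), (T2), (T3): it IS a topology on X.


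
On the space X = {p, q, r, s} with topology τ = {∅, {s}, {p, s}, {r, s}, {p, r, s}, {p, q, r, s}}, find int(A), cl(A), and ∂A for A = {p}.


int(A) = ∅, cl(A) = {p, q}, ∂A = {p, q}.

Closed sets in (X, τ) are complements of opens:
  closed(X, τ) = {∅, {q}, {p, q}, {q, r}, {p, q, r}, {p, q, r, s}}.
int(A) = ⋃ {U ∈ τ : U ⊆ A}. Opens contained in A: ∅.
Taking the union of these: int(A) = ∅.
cl(A) = ⋂ {C closed : A ⊆ C}. Closed sets containing A: {p, q}, {p, q, r}, {p, q, r, s}.
Intersecting these: cl(A) = {p, q}.
∂A = cl(A) ∖ int(A) = {p, q} ∖ ∅ = {p, q}.


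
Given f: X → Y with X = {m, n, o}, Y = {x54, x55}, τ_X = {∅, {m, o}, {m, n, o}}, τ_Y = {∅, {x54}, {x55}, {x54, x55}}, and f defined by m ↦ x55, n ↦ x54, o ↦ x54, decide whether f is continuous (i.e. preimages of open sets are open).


f is NOT continuous.

Compute f^{-1}(U) for each U ∈ τ_Y:
  U = ∅: f^{-1}(U) = ∅ ∈ τ_X ✓.
  U = {x54}: f^{-1}(U) = {n, o} ∉ τ_X ✗.
  U = {x55}: f^{-1}(U) = {m} ∉ τ_X ✗.
  U = {x54, x55}: f^{-1}(U) = {m, n, o} ∈ τ_X ✓.
Found U = {x54} with f^{-1}(U) = {n, o} not in τ_X. Therefore f is NOT continuous.


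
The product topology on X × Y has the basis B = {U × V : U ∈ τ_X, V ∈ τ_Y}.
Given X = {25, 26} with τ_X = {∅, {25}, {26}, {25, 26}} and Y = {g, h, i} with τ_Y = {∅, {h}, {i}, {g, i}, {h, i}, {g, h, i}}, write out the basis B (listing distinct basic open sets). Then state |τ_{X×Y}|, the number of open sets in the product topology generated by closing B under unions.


Basis B = {∅ × ∅, {25} × {h}, {25} × {i}, {26} × {h}, {26} × {i}, {25} × {g, i}, {25} × {h, i}, {25, 26} × {h}, {25, 26} × {i}, {26} × {g, i}, {26} × {h, i}, {25} × {g, h, i}, {26} × {g, h, i}, {25, 26} × {g, i}, {25, 26} × {h, i}, {25, 26} × {g, h, i}}; |τ_{X×Y}| = 36.

Enumerate products U × V with U ∈ τ_X, V ∈ τ_Y (deduplicated):
  ∅ × ∅ = {} (∅)
  {25} × {h} = {(25,h)}
  {25} × {i} = {(25,i)}
  {26} × {h} = {(26,h)}
  {26} × {i} = {(26,i)}
  {25} × {g, i} = {(25,g), (25,i)}
  {25} × {h, i} = {(25,h), (25,i)}
  {25, 26} × {h} = {(25,h), (26,h)}
  {25, 26} × {i} = {(25,i), (26,i)}
  {26} × {g, i} = {(26,g), (26,i)}
  {26} × {h, i} = {(26,h), (26,i)}
  {25} × {g, h, i} = {(25,g), (25,h), (25,i)}
  {26} × {g, h, i} = {(26,g), (26,h), (26,i)}
  {25, 26} × {g, i} = {(25,g), (25,i), (26,g), (26,i)}
  {25, 26} × {h, i} = {(25,h), (25,i), (26,h), (26,i)}
  {25, 26} × {g, h, i} = {(25,g), (25,h), (25,i), (26,g), (26,h), (26,i)}
These 16 distinct sets form the basis B.
Close under arbitrary unions to get τ_{X×Y}; counting gives |τ_{X×Y}| = 36.


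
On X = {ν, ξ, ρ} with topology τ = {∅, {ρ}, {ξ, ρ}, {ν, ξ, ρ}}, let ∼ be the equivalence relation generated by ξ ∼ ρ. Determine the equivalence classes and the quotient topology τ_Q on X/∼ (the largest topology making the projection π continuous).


X/∼ = {[ν], [ξ=ρ]}; |τ_Q| = 3.

Equivalence classes: [ν], [ξ=ρ].
Quotient map π: X → X/∼ sends ν ↦ [ν], ξ ↦ [ξ=ρ], ρ ↦ [ξ=ρ].
For each subset V ⊆ X/∼, compute π^{-1}(V) ⊆ X and check whether π^{-1}(V) ∈ τ. V is open in τ_Q iff π^{-1}(V) ∈ τ.
  V = {}: π^{-1}(V) = ∅ ∈ τ ✓.
  V = {[ν]}: π^{-1}(V) = {ν} ∉ τ ✗.
  V = {[ξ=ρ]}: π^{-1}(V) = {ξ, ρ} ∈ τ ✓.
  V = {[ν], [ξ=ρ]}: π^{-1}(V) = {ν, ξ, ρ} ∈ τ ✓.
Open sets in the quotient: τ_Q = {{}, {[ξ=ρ]}, {[ν], [ξ=ρ]}} (3 elements).


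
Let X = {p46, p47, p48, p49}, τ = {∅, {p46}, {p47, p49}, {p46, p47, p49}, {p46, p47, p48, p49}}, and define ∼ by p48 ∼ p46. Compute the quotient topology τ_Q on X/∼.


X/∼ = {[p46=p48], [p47], [p49]}; |τ_Q| = 3.

Equivalence classes: [p46=p48], [p47], [p49].
Quotient map π: X → X/∼ sends p46 ↦ [p46=p48], p47 ↦ [p47], p48 ↦ [p46=p48], p49 ↦ [p49].
For each subset V ⊆ X/∼, compute π^{-1}(V) ⊆ X and check whether π^{-1}(V) ∈ τ. V is open in τ_Q iff π^{-1}(V) ∈ τ.
  V = {}: π^{-1}(V) = ∅ ∈ τ ✓.
  V = {[p46=p48]}: π^{-1}(V) = {p46, p48} ∉ τ ✗.
  V = {[p47]}: π^{-1}(V) = {p47} ∉ τ ✗.
  V = {[p46=p48], [p47]}: π^{-1}(V) = {p46, p47, p48} ∉ τ ✗.
  V = {[p49]}: π^{-1}(V) = {p49} ∉ τ ✗.
  V = {[p46=p48], [p49]}: π^{-1}(V) = {p46, p48, p49} ∉ τ ✗.
  V = {[p47], [p49]}: π^{-1}(V) = {p47, p49} ∈ τ ✓.
  V = {[p46=p48], [p47], [p49]}: π^{-1}(V) = {p46, p47, p48, p49} ∈ τ ✓.
Open sets in the quotient: τ_Q = {{}, {[p47], [p49]}, {[p46=p48], [p47], [p49]}} (3 elements).


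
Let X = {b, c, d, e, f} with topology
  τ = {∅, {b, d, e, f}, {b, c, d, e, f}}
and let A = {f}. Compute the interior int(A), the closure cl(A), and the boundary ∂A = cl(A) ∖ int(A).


int(A) = ∅, cl(A) = {b, c, d, e, f}, ∂A = {b, c, d, e, f}.

Closed sets in (X, τ) are complements of opens:
  closed(X, τ) = {∅, {c}, {b, c, d, e, f}}.
int(A) = ⋃ {U ∈ τ : U ⊆ A}. Opens contained in A: ∅.
Taking the union of these: int(A) = ∅.
cl(A) = ⋂ {C closed : A ⊆ C}. Closed sets containing A: {b, c, d, e, f}.
Intersecting these: cl(A) = {b, c, d, e, f}.
∂A = cl(A) ∖ int(A) = {b, c, d, e, f} ∖ ∅ = {b, c, d, e, f}.


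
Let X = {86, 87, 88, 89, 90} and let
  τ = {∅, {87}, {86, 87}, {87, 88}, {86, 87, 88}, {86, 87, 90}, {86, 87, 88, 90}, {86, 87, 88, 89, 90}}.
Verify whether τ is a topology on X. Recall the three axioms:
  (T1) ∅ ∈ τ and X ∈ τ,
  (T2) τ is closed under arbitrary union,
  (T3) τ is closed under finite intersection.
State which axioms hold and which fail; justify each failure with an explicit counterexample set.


τ IS a topology on X.

Axiom (T1): ∅ ∈ τ? Yes; X ∈ τ? Yes.
Axiom (T2/T3): check pairwise unions and intersections of members of τ.
All pairwise intersections and unions checked — each lies in τ. Therefore τ satisfies (T1), (T2), (T3): it IS a topology on X.


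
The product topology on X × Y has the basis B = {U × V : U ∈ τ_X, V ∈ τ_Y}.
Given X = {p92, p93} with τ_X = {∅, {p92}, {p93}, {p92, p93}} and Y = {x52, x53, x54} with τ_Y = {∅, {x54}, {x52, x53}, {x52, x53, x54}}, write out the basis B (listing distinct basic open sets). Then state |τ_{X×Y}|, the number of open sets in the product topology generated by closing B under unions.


Basis B = {∅ × ∅, {p92} × {x54}, {p93} × {x54}, {p92} × {x52, x53}, {p92, p93} × {x54}, {p93} × {x52, x53}, {p92} × {x52, x53, x54}, {p93} × {x52, x53, x54}, {p92, p93} × {x52, x53}, {p92, p93} × {x52, x53, x54}}; |τ_{X×Y}| = 16.

Enumerate products U × V with U ∈ τ_X, V ∈ τ_Y (deduplicated):
  ∅ × ∅ = {} (∅)
  {p92} × {x54} = {(p92,x54)}
  {p93} × {x54} = {(p93,x54)}
  {p92} × {x52, x53} = {(p92,x52), (p92,x53)}
  {p92, p93} × {x54} = {(p92,x54), (p93,x54)}
  {p93} × {x52, x53} = {(p93,x52), (p93,x53)}
  {p92} × {x52, x53, x54} = {(p92,x52), (p92,x53), (p92,x54)}
  {p93} × {x52, x53, x54} = {(p93,x52), (p93,x53), (p93,x54)}
  {p92, p93} × {x52, x53} = {(p92,x52), (p92,x53), (p93,x52), (p93,x53)}
  {p92, p93} × {x52, x53, x54} = {(p92,x52), (p92,x53), (p92,x54), (p93,x52), (p93,x53), (p93,x54)}
These 10 distinct sets form the basis B.
Close under arbitrary unions to get τ_{X×Y}; counting gives |τ_{X×Y}| = 16.


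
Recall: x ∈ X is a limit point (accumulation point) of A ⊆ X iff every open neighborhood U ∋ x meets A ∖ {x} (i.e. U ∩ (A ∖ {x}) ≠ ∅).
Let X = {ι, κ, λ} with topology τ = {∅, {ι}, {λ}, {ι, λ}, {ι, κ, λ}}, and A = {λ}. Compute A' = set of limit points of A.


A' = {κ}

For each x ∈ X, list the open sets U ∈ τ with x ∈ U, then check whether U ∩ (A ∖ {x}) ≠ ∅ for every such U.
  x = ι: open {ι} ∋ x has {ι} ∩ (A ∖ {ι}) = ∅, so x is NOT a limit point.
  x = κ: opens ∋ x are {ι, κ, λ}; each meets A ∖ {κ}, so x IS a limit point.
  x = λ: open {λ} ∋ x has {λ} ∩ (A ∖ {λ}) = ∅, so x is NOT a limit point.
Collecting: A' = {κ}.


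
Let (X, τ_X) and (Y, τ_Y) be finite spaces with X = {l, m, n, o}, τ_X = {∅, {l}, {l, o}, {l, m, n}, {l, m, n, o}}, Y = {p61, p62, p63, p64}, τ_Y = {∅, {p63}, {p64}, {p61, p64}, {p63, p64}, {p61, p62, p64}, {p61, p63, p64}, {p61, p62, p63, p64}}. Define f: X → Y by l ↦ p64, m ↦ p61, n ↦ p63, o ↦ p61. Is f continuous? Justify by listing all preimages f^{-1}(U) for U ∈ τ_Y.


f is NOT continuous.

Compute f^{-1}(U) for each U ∈ τ_Y:
  U = ∅: f^{-1}(U) = ∅ ∈ τ_X ✓.
  U = {p63}: f^{-1}(U) = {n} ∉ τ_X ✗.
  U = {p64}: f^{-1}(U) = {l} ∈ τ_X ✓.
  U = {p61, p64}: f^{-1}(U) = {l, m, o} ∉ τ_X ✗.
  U = {p63, p64}: f^{-1}(U) = {l, n} ∉ τ_X ✗.
  U = {p61, p62, p64}: f^{-1}(U) = {l, m, o} ∉ τ_X ✗.
  U = {p61, p63, p64}: f^{-1}(U) = {l, m, n, o} ∈ τ_X ✓.
  U = {p61, p62, p63, p64}: f^{-1}(U) = {l, m, n, o} ∈ τ_X ✓.
Found U = {p63} with f^{-1}(U) = {n} not in τ_X. Therefore f is NOT continuous.


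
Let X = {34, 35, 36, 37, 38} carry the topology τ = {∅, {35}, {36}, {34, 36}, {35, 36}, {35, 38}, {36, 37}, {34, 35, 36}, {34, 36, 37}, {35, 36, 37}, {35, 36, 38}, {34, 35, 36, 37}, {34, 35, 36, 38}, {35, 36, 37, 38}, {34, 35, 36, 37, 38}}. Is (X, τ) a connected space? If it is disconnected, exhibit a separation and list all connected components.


(X, τ) is disconnected; components = [{35, 38}, {34, 36, 37}].

Find clopen sets (U ∈ τ with X ∖ U ∈ τ):
  U = ∅, X ∖ U = {34, 35, 36, 37, 38} — both open, so U is clopen.
  U = {35, 38}, X ∖ U = {34, 36, 37} — both open, so U is clopen.
  U = {34, 36, 37}, X ∖ U = {35, 38} — both open, so U is clopen.
  U = {34, 35, 36, 37, 38}, X ∖ U = ∅ — both open, so U is clopen.
Nontrivial clopen(s) exist: e.g. {34, 36, 37}. So (X, τ) is disconnected.
Compute connected components by grouping points that agree on all clopens:
  component: {35, 38}
  component: {34, 36, 37}


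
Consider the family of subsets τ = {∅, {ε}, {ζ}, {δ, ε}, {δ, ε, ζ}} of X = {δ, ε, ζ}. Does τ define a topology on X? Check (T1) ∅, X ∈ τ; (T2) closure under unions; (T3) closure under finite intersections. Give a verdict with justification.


τ is NOT a topology on X.

Axiom (T1): ∅ ∈ τ? Yes; X ∈ τ? Yes.
Axiom (T2/T3): check pairwise unions and intersections of members of τ.
Counterexample for (T2): {ε} ∪ {ζ} = {ε, ζ} ∉ τ. Therefore τ is NOT a topology.


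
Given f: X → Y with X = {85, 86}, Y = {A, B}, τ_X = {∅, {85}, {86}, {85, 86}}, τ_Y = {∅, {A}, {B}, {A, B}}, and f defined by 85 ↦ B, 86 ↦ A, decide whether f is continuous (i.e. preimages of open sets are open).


f IS continuous.

Compute f^{-1}(U) for each U ∈ τ_Y:
  U = ∅: f^{-1}(U) = ∅ ∈ τ_X ✓.
  U = {A}: f^{-1}(U) = {86} ∈ τ_X ✓.
  U = {B}: f^{-1}(U) = {85} ∈ τ_X ✓.
  U = {A, B}: f^{-1}(U) = {85, 86} ∈ τ_X ✓.
Every preimage lies in τ_X, so f IS continuous.


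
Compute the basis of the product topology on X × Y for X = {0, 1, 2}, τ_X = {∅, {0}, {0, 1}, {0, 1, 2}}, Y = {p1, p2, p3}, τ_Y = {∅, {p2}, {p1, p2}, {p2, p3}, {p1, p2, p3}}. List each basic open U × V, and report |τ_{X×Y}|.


Basis B = {∅ × ∅, {0} × {p2}, {0} × {p1, p2}, {0} × {p2, p3}, {0, 1} × {p2}, {0} × {p1, p2, p3}, {0, 1, 2} × {p2}, {0, 1} × {p1, p2}, {0, 1} × {p2, p3}, {0, 1} × {p1, p2, p3}, {0, 1, 2} × {p1, p2}, {0, 1, 2} × {p2, p3}, {0, 1, 2} × {p1, p2, p3}}; |τ_{X×Y}| = 30.

Enumerate products U × V with U ∈ τ_X, V ∈ τ_Y (deduplicated):
  ∅ × ∅ = {} (∅)
  {0} × {p2} = {(0,p2)}
  {0} × {p1, p2} = {(0,p1), (0,p2)}
  {0} × {p2, p3} = {(0,p2), (0,p3)}
  {0, 1} × {p2} = {(0,p2), (1,p2)}
  {0} × {p1, p2, p3} = {(0,p1), (0,p2), (0,p3)}
  {0, 1, 2} × {p2} = {(0,p2), (1,p2), (2,p2)}
  {0, 1} × {p1, p2} = {(0,p1), (0,p2), (1,p1), (1,p2)}
  {0, 1} × {p2, p3} = {(0,p2), (0,p3), (1,p2), (1,p3)}
  {0, 1} × {p1, p2, p3} = {(0,p1), (0,p2), (0,p3), (1,p1), (1,p2), (1,p3)}
  {0, 1, 2} × {p1, p2} = {(0,p1), (0,p2), (1,p1), (1,p2), (2,p1), (2,p2)}
  {0, 1, 2} × {p2, p3} = {(0,p2), (0,p3), (1,p2), (1,p3), (2,p2), (2,p3)}
  {0, 1, 2} × {p1, p2, p3} = {(0,p1), (0,p2), (0,p3), (1,p1), (1,p2), (1,p3), (2,p1), (2,p2), (2,p3)}
These 13 distinct sets form the basis B.
Close under arbitrary unions to get τ_{X×Y}; counting gives |τ_{X×Y}| = 30.


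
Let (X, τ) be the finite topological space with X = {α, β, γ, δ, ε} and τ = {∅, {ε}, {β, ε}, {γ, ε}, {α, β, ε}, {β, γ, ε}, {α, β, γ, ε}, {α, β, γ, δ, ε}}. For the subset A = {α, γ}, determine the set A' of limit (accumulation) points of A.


A' = {δ}

For each x ∈ X, list the open sets U ∈ τ with x ∈ U, then check whether U ∩ (A ∖ {x}) ≠ ∅ for every such U.
  x = α: open {α, β, ε} ∋ x has {α, β, ε} ∩ (A ∖ {α}) = ∅, so x is NOT a limit point.
  x = β: open {β, ε} ∋ x has {β, ε} ∩ (A ∖ {β}) = ∅, so x is NOT a limit point.
  x = γ: open {γ, ε} ∋ x has {γ, ε} ∩ (A ∖ {γ}) = ∅, so x is NOT a limit point.
  x = δ: opens ∋ x are {α, β, γ, δ, ε}; each meets A ∖ {δ}, so x IS a limit point.
  x = ε: open {ε} ∋ x has {ε} ∩ (A ∖ {ε}) = ∅, so x is NOT a limit point.
Collecting: A' = {δ}.


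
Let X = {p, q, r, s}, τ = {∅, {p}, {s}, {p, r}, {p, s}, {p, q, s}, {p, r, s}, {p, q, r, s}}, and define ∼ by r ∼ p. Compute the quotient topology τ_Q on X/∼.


X/∼ = {[p=r], [q], [s]}; |τ_Q| = 5.

Equivalence classes: [p=r], [q], [s].
Quotient map π: X → X/∼ sends p ↦ [p=r], q ↦ [q], r ↦ [p=r], s ↦ [s].
For each subset V ⊆ X/∼, compute π^{-1}(V) ⊆ X and check whether π^{-1}(V) ∈ τ. V is open in τ_Q iff π^{-1}(V) ∈ τ.
  V = {}: π^{-1}(V) = ∅ ∈ τ ✓.
  V = {[p=r]}: π^{-1}(V) = {p, r} ∈ τ ✓.
  V = {[q]}: π^{-1}(V) = {q} ∉ τ ✗.
  V = {[p=r], [q]}: π^{-1}(V) = {p, q, r} ∉ τ ✗.
  V = {[s]}: π^{-1}(V) = {s} ∈ τ ✓.
  V = {[p=r], [s]}: π^{-1}(V) = {p, r, s} ∈ τ ✓.
  V = {[q], [s]}: π^{-1}(V) = {q, s} ∉ τ ✗.
  V = {[p=r], [q], [s]}: π^{-1}(V) = {p, q, r, s} ∈ τ ✓.
Open sets in the quotient: τ_Q = {{}, {[p=r]}, {[s]}, {[p=r], [s]}, {[p=r], [q], [s]}} (5 elements).


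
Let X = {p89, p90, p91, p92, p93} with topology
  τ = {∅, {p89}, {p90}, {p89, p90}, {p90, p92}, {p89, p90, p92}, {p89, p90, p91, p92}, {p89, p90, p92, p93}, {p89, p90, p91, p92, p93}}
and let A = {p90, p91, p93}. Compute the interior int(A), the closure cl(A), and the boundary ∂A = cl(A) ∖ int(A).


int(A) = {p90}, cl(A) = {p90, p91, p92, p93}, ∂A = {p91, p92, p93}.

Closed sets in (X, τ) are complements of opens:
  closed(X, τ) = {∅, {p91}, {p93}, {p91, p93}, {p89, p91, p93}, {p91, p92, p93}, {p89, p91, p92, p93}, {p90, p91, p92, p93}, {p89, p90, p91, p92, p93}}.
int(A) = ⋃ {U ∈ τ : U ⊆ A}. Opens contained in A: ∅, {p90}.
Taking the union of these: int(A) = {p90}.
cl(A) = ⋂ {C closed : A ⊆ C}. Closed sets containing A: {p90, p91, p92, p93}, {p89, p90, p91, p92, p93}.
Intersecting these: cl(A) = {p90, p91, p92, p93}.
∂A = cl(A) ∖ int(A) = {p90, p91, p92, p93} ∖ {p90} = {p91, p92, p93}.


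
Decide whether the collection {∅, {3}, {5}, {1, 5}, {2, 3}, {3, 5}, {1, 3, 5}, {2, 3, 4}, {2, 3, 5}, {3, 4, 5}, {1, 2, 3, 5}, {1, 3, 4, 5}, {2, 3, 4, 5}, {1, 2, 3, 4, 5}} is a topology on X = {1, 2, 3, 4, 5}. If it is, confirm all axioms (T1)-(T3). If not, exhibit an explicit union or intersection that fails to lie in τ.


τ is NOT a topology on X.

Axiom (T1): ∅ ∈ τ? Yes; X ∈ τ? Yes.
Axiom (T2/T3): check pairwise unions and intersections of members of τ.
Counterexample for (T3): {2, 3, 4} ∩ {3, 4, 5} = {3, 4} ∉ τ. Therefore τ is NOT a topology.
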